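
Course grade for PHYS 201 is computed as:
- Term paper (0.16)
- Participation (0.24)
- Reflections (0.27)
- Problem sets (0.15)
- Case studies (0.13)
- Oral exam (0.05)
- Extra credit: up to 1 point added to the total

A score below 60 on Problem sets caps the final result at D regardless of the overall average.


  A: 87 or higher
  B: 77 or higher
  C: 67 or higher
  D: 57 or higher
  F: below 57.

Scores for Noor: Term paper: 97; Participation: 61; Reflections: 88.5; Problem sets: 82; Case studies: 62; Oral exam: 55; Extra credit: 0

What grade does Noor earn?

B

Problem sets score 82 ≥ 60: minimum met.
Weighted total:
  Term paper 97 × 0.16 = 15.52
  Participation 61 × 0.24 = 14.64
  Reflections 88.5 × 0.27 = 23.895
  Problem sets 82 × 0.15 = 12.3
  Case studies 62 × 0.13 = 8.06
  Oral exam 55 × 0.05 = 2.75
Sum = 77.165
Extra credit: 77.165 + 0 = 77.165
77.165 is ≥ 77 and < 87 → B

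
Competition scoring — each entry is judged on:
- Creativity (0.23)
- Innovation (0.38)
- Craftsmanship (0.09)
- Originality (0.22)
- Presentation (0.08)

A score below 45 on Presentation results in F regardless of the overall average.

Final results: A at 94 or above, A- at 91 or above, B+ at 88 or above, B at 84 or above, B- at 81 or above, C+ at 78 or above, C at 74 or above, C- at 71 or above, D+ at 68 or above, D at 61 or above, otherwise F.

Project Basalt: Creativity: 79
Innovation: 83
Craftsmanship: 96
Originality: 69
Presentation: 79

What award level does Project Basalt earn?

Presentation score 79 ≥ 45: minimum met.
Weighted total:
  Creativity 79 × 0.23 = 18.17
  Innovation 83 × 0.38 = 31.54
  Craftsmanship 96 × 0.09 = 8.64
  Originality 69 × 0.22 = 15.18
  Presentation 79 × 0.08 = 6.32
Sum = 79.85
79.85 is ≥ 78 and < 81 → C+

C+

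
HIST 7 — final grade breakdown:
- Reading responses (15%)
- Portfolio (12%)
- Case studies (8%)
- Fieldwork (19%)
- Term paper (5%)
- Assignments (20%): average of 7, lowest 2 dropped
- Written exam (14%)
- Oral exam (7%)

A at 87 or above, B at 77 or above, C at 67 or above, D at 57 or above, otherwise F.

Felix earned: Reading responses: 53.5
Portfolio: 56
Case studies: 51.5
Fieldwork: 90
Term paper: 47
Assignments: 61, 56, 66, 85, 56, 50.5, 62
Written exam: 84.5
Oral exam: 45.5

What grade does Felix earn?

Assignments: drop 50.5, 56 → average of remaining 5 = 330/5 = 66
Weighted total:
  Reading responses 53.5 × 0.15 = 8.025
  Portfolio 56 × 0.12 = 6.72
  Case studies 51.5 × 0.08 = 4.12
  Fieldwork 90 × 0.19 = 17.1
  Term paper 47 × 0.05 = 2.35
  Assignments 66 × 0.2 = 13.2
  Written exam 84.5 × 0.14 = 11.83
  Oral exam 45.5 × 0.07 = 3.185
Sum = 66.53
66.53 is ≥ 57 and < 67 → D

D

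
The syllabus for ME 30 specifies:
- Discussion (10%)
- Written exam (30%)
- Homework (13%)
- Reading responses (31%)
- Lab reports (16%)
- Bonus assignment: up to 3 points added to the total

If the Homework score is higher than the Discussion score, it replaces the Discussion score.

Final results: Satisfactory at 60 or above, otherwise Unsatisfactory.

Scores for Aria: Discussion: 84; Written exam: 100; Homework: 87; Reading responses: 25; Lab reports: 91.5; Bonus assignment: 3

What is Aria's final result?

Satisfactory

Homework (87) > Discussion (84), so Discussion counts as 87.
Weighted total:
  Discussion 87 × 0.1 = 8.7
  Written exam 100 × 0.3 = 30
  Homework 87 × 0.13 = 11.31
  Reading responses 25 × 0.31 = 7.75
  Lab reports 91.5 × 0.16 = 14.64
Sum = 72.4
Bonus assignment: 72.4 + 3 = 75.4
75.4 ≥ 60 → Satisfactory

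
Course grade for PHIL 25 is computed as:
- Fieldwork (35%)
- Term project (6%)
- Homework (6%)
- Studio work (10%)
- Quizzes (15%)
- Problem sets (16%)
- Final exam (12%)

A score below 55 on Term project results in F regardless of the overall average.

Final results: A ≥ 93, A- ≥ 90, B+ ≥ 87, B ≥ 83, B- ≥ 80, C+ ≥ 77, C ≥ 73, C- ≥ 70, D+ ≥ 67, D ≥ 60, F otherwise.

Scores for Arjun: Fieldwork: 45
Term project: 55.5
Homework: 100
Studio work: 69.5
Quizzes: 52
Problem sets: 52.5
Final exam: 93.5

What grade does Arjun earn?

F

Term project score 55.5 ≥ 55: minimum met.
Weighted total:
  Fieldwork 45 × 0.35 = 15.75
  Term project 55.5 × 0.06 = 3.33
  Homework 100 × 0.06 = 6
  Studio work 69.5 × 0.1 = 6.95
  Quizzes 52 × 0.15 = 7.8
  Problem sets 52.5 × 0.16 = 8.4
  Final exam 93.5 × 0.12 = 11.22
Sum = 59.45
59.45 < 60 → F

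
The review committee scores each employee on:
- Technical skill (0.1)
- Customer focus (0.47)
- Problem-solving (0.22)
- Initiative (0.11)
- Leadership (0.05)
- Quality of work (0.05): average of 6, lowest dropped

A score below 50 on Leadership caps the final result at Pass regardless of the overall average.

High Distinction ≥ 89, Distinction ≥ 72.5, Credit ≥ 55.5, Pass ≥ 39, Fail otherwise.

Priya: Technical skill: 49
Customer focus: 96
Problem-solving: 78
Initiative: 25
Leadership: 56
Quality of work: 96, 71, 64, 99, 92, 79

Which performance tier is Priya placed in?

Distinction

Quality of work: drop 64 → average of remaining 5 = 437/5 = 87.4
Leadership score 56 ≥ 50: minimum met.
Weighted total:
  Technical skill 49 × 0.1 = 4.9
  Customer focus 96 × 0.47 = 45.12
  Problem-solving 78 × 0.22 = 17.16
  Initiative 25 × 0.11 = 2.75
  Leadership 56 × 0.05 = 2.8
  Quality of work 87.4 × 0.05 = 4.37
Sum = 77.1
77.1 is ≥ 72.5 and < 89 → Distinction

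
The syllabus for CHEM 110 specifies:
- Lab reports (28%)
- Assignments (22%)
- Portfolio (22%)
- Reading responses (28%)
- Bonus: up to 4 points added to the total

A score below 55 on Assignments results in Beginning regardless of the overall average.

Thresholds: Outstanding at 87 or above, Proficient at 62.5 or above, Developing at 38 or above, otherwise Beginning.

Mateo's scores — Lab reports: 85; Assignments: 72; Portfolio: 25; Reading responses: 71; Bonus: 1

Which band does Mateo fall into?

Assignments score 72 ≥ 55: minimum met.
Weighted total:
  Lab reports 85 × 0.28 = 23.8
  Assignments 72 × 0.22 = 15.84
  Portfolio 25 × 0.22 = 5.5
  Reading responses 71 × 0.28 = 19.88
Sum = 65.02
Bonus: 65.02 + 1 = 66.02
66.02 is ≥ 62.5 and < 87 → Proficient

Proficient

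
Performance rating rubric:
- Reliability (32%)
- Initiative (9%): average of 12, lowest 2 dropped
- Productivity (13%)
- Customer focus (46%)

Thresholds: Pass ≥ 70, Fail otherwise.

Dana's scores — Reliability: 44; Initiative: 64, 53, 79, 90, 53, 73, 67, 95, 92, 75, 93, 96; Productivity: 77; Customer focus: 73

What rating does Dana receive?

Initiative: drop 53, 53 → average of remaining 10 = 824/10 = 82.4
Weighted total:
  Reliability 44 × 0.32 = 14.08
  Initiative 82.4 × 0.09 = 7.416
  Productivity 77 × 0.13 = 10.01
  Customer focus 73 × 0.46 = 33.58
Sum = 65.086
65.086 < 70 → Fail

Fail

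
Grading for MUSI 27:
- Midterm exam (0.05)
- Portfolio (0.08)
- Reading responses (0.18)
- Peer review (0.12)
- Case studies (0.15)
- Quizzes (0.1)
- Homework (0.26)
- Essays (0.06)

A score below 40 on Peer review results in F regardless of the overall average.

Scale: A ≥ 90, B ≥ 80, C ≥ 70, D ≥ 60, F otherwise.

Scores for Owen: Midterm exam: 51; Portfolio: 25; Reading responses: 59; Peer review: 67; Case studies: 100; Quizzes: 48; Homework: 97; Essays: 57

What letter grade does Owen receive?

Peer review score 67 ≥ 40: minimum met.
Weighted total:
  Midterm exam 51 × 0.05 = 2.55
  Portfolio 25 × 0.08 = 2
  Reading responses 59 × 0.18 = 10.62
  Peer review 67 × 0.12 = 8.04
  Case studies 100 × 0.15 = 15
  Quizzes 48 × 0.1 = 4.8
  Homework 97 × 0.26 = 25.22
  Essays 57 × 0.06 = 3.42
Sum = 71.65
71.65 is ≥ 70 and < 80 → C

C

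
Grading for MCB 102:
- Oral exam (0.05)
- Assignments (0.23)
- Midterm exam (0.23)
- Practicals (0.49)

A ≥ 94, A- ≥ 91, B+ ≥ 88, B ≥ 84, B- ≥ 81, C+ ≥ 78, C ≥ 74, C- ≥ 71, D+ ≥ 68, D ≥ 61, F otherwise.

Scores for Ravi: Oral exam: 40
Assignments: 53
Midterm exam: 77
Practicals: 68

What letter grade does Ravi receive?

Weighted total:
  Oral exam 40 × 0.05 = 2
  Assignments 53 × 0.23 = 12.19
  Midterm exam 77 × 0.23 = 17.71
  Practicals 68 × 0.49 = 33.32
Sum = 65.22
65.22 is ≥ 61 and < 68 → D

D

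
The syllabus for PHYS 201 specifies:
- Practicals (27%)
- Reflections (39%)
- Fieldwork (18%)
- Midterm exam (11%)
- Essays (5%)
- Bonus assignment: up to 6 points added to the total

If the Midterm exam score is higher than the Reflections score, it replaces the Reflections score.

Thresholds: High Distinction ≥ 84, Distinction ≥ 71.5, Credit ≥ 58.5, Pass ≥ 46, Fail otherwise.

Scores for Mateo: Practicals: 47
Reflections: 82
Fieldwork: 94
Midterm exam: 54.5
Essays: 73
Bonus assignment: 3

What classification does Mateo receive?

Midterm exam (54.5) ≤ Reflections (82), so Reflections stays at 82.
Weighted total:
  Practicals 47 × 0.27 = 12.69
  Reflections 82 × 0.39 = 31.98
  Fieldwork 94 × 0.18 = 16.92
  Midterm exam 54.5 × 0.11 = 5.995
  Essays 73 × 0.05 = 3.65
Sum = 71.235
Bonus assignment: 71.235 + 3 = 74.235
74.235 is ≥ 71.5 and < 84 → Distinction

Distinction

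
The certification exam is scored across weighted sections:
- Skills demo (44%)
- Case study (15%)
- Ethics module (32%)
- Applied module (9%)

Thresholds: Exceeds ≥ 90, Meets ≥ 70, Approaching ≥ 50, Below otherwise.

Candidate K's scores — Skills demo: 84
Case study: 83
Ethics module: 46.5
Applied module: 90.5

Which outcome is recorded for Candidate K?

Weighted total:
  Skills demo 84 × 0.44 = 36.96
  Case study 83 × 0.15 = 12.45
  Ethics module 46.5 × 0.32 = 14.88
  Applied module 90.5 × 0.09 = 8.145
Sum = 72.435
72.435 is ≥ 70 and < 90 → Meets

Meets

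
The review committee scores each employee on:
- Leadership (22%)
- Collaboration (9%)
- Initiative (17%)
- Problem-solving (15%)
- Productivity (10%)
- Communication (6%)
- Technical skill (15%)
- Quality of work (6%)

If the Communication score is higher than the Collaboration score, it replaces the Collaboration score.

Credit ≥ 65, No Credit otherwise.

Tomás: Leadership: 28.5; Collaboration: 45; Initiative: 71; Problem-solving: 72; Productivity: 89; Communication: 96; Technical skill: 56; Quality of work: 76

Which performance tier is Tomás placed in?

Credit

Communication (96) > Collaboration (45), so Collaboration counts as 96.
Weighted total:
  Leadership 28.5 × 0.22 = 6.27
  Collaboration 96 × 0.09 = 8.64
  Initiative 71 × 0.17 = 12.07
  Problem-solving 72 × 0.15 = 10.8
  Productivity 89 × 0.1 = 8.9
  Communication 96 × 0.06 = 5.76
  Technical skill 56 × 0.15 = 8.4
  Quality of work 76 × 0.06 = 4.56
Sum = 65.4
65.4 ≥ 65 → Credit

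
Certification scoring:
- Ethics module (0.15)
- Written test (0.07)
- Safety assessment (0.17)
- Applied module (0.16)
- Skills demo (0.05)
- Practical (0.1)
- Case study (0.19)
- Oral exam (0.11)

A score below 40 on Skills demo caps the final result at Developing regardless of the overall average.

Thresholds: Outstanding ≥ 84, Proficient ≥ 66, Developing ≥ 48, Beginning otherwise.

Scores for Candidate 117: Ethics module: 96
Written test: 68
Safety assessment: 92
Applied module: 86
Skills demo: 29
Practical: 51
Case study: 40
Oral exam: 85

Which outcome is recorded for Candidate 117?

Skills demo score 29 < 40: minimum not met.
Weighted total:
  Ethics module 96 × 0.15 = 14.4
  Written test 68 × 0.07 = 4.76
  Safety assessment 92 × 0.17 = 15.64
  Applied module 86 × 0.16 = 13.76
  Skills demo 29 × 0.05 = 1.45
  Practical 51 × 0.1 = 5.1
  Case study 40 × 0.19 = 7.6
  Oral exam 85 × 0.11 = 9.35
Sum = 72.06
72.06 would be Proficient; cap at Developing applies → Developing.

Developing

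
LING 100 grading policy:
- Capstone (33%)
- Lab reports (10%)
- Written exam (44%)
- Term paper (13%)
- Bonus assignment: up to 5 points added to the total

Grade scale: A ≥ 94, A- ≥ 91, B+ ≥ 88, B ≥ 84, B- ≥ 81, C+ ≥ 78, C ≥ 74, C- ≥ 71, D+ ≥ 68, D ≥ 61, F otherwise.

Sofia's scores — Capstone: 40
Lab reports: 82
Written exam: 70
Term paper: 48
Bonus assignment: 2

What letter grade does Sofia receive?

Weighted total:
  Capstone 40 × 0.33 = 13.2
  Lab reports 82 × 0.1 = 8.2
  Written exam 70 × 0.44 = 30.8
  Term paper 48 × 0.13 = 6.24
Sum = 58.44
Bonus assignment: 58.44 + 2 = 60.44
60.44 < 61 → F

F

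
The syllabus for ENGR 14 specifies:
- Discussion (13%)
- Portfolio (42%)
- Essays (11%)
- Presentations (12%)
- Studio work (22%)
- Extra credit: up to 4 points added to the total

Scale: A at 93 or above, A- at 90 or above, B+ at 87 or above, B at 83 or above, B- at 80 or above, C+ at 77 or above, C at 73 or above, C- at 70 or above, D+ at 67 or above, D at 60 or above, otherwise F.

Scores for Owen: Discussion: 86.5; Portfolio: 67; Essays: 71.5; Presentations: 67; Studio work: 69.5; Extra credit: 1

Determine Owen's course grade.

Weighted total:
  Discussion 86.5 × 0.13 = 11.245
  Portfolio 67 × 0.42 = 28.14
  Essays 71.5 × 0.11 = 7.865
  Presentations 67 × 0.12 = 8.04
  Studio work 69.5 × 0.22 = 15.29
Sum = 70.58
Extra credit: 70.58 + 1 = 71.58
71.58 is ≥ 70 and < 73 → C-

C-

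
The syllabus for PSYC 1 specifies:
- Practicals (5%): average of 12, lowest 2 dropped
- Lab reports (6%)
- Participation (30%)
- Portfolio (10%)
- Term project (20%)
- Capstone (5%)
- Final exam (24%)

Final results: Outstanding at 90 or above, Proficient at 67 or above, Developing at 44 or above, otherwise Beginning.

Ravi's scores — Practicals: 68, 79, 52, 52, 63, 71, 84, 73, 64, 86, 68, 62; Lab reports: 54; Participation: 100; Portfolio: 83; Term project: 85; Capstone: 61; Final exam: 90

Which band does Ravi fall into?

Practicals: drop 52, 52 → average of remaining 10 = 718/10 = 71.8
Weighted total:
  Practicals 71.8 × 0.05 = 3.59
  Lab reports 54 × 0.06 = 3.24
  Participation 100 × 0.3 = 30
  Portfolio 83 × 0.1 = 8.3
  Term project 85 × 0.2 = 17
  Capstone 61 × 0.05 = 3.05
  Final exam 90 × 0.24 = 21.6
Sum = 86.78
86.78 is ≥ 67 and < 90 → Proficient

Proficient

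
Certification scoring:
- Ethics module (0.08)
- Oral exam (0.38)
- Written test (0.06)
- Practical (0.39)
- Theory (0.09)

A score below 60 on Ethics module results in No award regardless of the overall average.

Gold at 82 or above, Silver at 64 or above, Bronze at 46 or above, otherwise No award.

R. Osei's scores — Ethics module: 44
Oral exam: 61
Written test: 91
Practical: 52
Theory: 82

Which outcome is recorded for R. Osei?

Ethics module score 44 < 60: minimum not met.
Weighted total:
  Ethics module 44 × 0.08 = 3.52
  Oral exam 61 × 0.38 = 23.18
  Written test 91 × 0.06 = 5.46
  Practical 52 × 0.39 = 20.28
  Theory 82 × 0.09 = 7.38
Sum = 59.82
Because the Ethics module minimum was not met, the result is No award.

No award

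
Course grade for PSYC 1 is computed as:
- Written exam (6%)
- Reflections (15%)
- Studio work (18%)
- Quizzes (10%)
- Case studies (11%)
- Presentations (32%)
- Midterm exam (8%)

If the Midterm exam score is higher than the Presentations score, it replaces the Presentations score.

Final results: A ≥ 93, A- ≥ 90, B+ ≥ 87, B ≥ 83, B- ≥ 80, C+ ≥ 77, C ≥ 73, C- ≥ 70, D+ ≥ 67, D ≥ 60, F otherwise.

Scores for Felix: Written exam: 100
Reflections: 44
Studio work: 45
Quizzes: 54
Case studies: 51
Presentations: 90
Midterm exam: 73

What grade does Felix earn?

D

Midterm exam (73) ≤ Presentations (90), so Presentations stays at 90.
Weighted total:
  Written exam 100 × 0.06 = 6
  Reflections 44 × 0.15 = 6.6
  Studio work 45 × 0.18 = 8.1
  Quizzes 54 × 0.1 = 5.4
  Case studies 51 × 0.11 = 5.61
  Presentations 90 × 0.32 = 28.8
  Midterm exam 73 × 0.08 = 5.84
Sum = 66.35
66.35 is ≥ 60 and < 67 → D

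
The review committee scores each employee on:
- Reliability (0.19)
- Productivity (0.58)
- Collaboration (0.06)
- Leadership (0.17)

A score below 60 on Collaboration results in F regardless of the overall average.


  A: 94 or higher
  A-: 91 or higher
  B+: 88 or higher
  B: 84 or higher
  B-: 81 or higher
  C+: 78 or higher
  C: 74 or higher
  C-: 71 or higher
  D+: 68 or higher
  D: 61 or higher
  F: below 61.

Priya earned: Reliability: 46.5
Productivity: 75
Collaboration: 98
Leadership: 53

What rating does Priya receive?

Collaboration score 98 ≥ 60: minimum met.
Weighted total:
  Reliability 46.5 × 0.19 = 8.835
  Productivity 75 × 0.58 = 43.5
  Collaboration 98 × 0.06 = 5.88
  Leadership 53 × 0.17 = 9.01
Sum = 67.225
67.225 is ≥ 61 and < 68 → D

D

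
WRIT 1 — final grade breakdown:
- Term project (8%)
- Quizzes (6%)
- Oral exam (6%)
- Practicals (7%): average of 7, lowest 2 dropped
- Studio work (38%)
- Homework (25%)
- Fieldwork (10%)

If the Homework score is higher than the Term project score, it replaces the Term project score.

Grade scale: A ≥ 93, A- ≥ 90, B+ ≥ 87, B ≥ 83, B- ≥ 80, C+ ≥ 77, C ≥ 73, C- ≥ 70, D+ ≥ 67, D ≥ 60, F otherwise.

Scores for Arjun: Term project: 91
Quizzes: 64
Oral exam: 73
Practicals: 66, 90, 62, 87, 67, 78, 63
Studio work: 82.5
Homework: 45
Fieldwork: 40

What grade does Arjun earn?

Practicals: drop 62, 63 → average of remaining 5 = 388/5 = 77.6
Homework (45) ≤ Term project (91), so Term project stays at 91.
Weighted total:
  Term project 91 × 0.08 = 7.28
  Quizzes 64 × 0.06 = 3.84
  Oral exam 73 × 0.06 = 4.38
  Practicals 77.6 × 0.07 = 5.432
  Studio work 82.5 × 0.38 = 31.35
  Homework 45 × 0.25 = 11.25
  Fieldwork 40 × 0.1 = 4
Sum = 67.532
67.532 is ≥ 67 and < 70 → D+

D+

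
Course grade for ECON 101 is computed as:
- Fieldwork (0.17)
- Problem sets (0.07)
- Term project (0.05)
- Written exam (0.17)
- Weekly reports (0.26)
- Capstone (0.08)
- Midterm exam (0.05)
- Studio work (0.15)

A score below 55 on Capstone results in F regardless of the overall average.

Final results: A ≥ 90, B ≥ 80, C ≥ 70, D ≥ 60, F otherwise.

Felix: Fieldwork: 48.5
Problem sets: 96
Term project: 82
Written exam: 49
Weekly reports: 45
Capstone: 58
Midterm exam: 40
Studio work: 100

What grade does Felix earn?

Capstone score 58 ≥ 55: minimum met.
Weighted total:
  Fieldwork 48.5 × 0.17 = 8.245
  Problem sets 96 × 0.07 = 6.72
  Term project 82 × 0.05 = 4.1
  Written exam 49 × 0.17 = 8.33
  Weekly reports 45 × 0.26 = 11.7
  Capstone 58 × 0.08 = 4.64
  Midterm exam 40 × 0.05 = 2
  Studio work 100 × 0.15 = 15
Sum = 60.735
60.735 is ≥ 60 and < 70 → D

D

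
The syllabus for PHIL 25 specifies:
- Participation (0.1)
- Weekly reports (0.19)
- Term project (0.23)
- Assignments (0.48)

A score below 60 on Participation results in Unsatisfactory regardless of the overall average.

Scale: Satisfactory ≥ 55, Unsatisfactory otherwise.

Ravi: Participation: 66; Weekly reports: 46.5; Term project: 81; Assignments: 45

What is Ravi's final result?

Participation score 66 ≥ 60: minimum met.
Weighted total:
  Participation 66 × 0.1 = 6.6
  Weekly reports 46.5 × 0.19 = 8.835
  Term project 81 × 0.23 = 18.63
  Assignments 45 × 0.48 = 21.6
Sum = 55.665
55.665 ≥ 55 → Satisfactory

Satisfactory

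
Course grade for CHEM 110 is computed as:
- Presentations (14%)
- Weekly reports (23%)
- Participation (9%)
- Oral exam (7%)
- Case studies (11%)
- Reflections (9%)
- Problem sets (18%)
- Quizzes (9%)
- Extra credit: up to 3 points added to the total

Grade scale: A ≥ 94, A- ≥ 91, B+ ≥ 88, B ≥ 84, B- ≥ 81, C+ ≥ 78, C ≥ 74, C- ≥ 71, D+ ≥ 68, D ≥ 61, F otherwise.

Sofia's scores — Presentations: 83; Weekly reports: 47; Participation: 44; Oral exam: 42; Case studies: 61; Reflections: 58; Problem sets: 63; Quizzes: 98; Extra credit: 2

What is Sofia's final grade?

D

Weighted total:
  Presentations 83 × 0.14 = 11.62
  Weekly reports 47 × 0.23 = 10.81
  Participation 44 × 0.09 = 3.96
  Oral exam 42 × 0.07 = 2.94
  Case studies 61 × 0.11 = 6.71
  Reflections 58 × 0.09 = 5.22
  Problem sets 63 × 0.18 = 11.34
  Quizzes 98 × 0.09 = 8.82
Sum = 61.42
Extra credit: 61.42 + 2 = 63.42
63.42 is ≥ 61 and < 68 → D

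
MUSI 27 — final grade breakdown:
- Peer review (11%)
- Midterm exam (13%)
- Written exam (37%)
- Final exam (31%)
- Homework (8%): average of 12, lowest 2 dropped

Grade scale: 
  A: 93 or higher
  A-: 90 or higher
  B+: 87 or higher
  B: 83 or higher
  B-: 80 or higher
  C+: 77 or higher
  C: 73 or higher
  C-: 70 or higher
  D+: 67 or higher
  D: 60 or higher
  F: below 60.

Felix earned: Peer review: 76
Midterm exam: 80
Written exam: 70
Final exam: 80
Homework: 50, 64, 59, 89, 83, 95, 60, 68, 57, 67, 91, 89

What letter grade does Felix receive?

C

Homework: drop 50, 57 → average of remaining 10 = 765/10 = 76.5
Weighted total:
  Peer review 76 × 0.11 = 8.36
  Midterm exam 80 × 0.13 = 10.4
  Written exam 70 × 0.37 = 25.9
  Final exam 80 × 0.31 = 24.8
  Homework 76.5 × 0.08 = 6.12
Sum = 75.58
75.58 is ≥ 73 and < 77 → C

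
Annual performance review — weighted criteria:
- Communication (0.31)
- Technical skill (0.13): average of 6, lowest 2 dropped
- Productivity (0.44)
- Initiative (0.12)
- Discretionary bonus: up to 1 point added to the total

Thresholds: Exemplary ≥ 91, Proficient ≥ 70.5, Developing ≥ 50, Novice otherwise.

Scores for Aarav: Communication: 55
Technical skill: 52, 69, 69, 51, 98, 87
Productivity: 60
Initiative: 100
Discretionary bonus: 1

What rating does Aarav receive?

Technical skill: drop 51, 52 → average of remaining 4 = 323/4 = 80.75
Weighted total:
  Communication 55 × 0.31 = 17.05
  Technical skill 80.75 × 0.13 = 10.4975
  Productivity 60 × 0.44 = 26.4
  Initiative 100 × 0.12 = 12
Sum = 65.9475
Discretionary bonus: 65.9475 + 1 = 66.9475
66.9475 is ≥ 50 and < 70.5 → Developing

Developing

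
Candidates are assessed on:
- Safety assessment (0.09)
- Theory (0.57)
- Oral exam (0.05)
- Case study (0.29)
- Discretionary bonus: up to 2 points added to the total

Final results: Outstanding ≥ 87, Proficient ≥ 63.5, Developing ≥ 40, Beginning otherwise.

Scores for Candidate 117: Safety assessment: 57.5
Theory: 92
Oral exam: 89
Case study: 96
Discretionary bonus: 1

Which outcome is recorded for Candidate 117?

Outstanding

Weighted total:
  Safety assessment 57.5 × 0.09 = 5.175
  Theory 92 × 0.57 = 52.44
  Oral exam 89 × 0.05 = 4.45
  Case study 96 × 0.29 = 27.84
Sum = 89.905
Discretionary bonus: 89.905 + 1 = 90.905
90.905 ≥ 87 → Outstanding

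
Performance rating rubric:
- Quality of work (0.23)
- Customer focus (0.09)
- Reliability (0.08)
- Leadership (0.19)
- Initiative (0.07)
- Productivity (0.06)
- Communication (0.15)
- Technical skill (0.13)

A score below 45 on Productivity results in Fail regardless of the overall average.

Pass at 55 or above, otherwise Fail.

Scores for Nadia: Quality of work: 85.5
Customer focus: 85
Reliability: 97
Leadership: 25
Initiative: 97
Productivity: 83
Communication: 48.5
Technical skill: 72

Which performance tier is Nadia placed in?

Productivity score 83 ≥ 45: minimum met.
Weighted total:
  Quality of work 85.5 × 0.23 = 19.665
  Customer focus 85 × 0.09 = 7.65
  Reliability 97 × 0.08 = 7.76
  Leadership 25 × 0.19 = 4.75
  Initiative 97 × 0.07 = 6.79
  Productivity 83 × 0.06 = 4.98
  Communication 48.5 × 0.15 = 7.275
  Technical skill 72 × 0.13 = 9.36
Sum = 68.23
68.23 ≥ 55 → Pass

Pass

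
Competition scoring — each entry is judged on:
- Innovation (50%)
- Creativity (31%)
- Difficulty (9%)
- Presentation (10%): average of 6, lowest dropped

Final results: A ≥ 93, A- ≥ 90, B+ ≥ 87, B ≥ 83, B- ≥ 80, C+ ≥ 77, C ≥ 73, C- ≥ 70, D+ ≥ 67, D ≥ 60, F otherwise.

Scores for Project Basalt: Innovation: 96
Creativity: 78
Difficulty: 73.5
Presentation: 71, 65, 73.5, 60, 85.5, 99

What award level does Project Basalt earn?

B

Presentation: drop 60 → average of remaining 5 = 394/5 = 78.8
Weighted total:
  Innovation 96 × 0.5 = 48
  Creativity 78 × 0.31 = 24.18
  Difficulty 73.5 × 0.09 = 6.615
  Presentation 78.8 × 0.1 = 7.88
Sum = 86.675
86.675 is ≥ 83 and < 87 → B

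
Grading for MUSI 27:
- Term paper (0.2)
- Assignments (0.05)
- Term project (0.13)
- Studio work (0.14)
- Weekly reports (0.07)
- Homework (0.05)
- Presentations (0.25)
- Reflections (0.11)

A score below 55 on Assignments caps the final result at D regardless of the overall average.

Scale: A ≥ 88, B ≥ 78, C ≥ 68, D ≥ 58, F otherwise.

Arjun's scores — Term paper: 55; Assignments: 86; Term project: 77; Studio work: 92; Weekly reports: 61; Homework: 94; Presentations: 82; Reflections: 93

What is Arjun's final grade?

C

Assignments score 86 ≥ 55: minimum met.
Weighted total:
  Term paper 55 × 0.2 = 11
  Assignments 86 × 0.05 = 4.3
  Term project 77 × 0.13 = 10.01
  Studio work 92 × 0.14 = 12.88
  Weekly reports 61 × 0.07 = 4.27
  Homework 94 × 0.05 = 4.7
  Presentations 82 × 0.25 = 20.5
  Reflections 93 × 0.11 = 10.23
Sum = 77.89
77.89 is ≥ 68 and < 78 → C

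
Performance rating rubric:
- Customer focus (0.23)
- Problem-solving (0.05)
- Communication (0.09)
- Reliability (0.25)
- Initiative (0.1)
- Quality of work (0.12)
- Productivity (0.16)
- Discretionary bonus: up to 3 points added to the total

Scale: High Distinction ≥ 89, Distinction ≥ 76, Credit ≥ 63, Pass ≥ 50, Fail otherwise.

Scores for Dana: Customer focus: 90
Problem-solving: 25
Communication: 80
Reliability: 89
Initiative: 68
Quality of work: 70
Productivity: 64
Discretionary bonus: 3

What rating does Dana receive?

Weighted total:
  Customer focus 90 × 0.23 = 20.7
  Problem-solving 25 × 0.05 = 1.25
  Communication 80 × 0.09 = 7.2
  Reliability 89 × 0.25 = 22.25
  Initiative 68 × 0.1 = 6.8
  Quality of work 70 × 0.12 = 8.4
  Productivity 64 × 0.16 = 10.24
Sum = 76.84
Discretionary bonus: 76.84 + 3 = 79.84
79.84 is ≥ 76 and < 89 → Distinction

Distinction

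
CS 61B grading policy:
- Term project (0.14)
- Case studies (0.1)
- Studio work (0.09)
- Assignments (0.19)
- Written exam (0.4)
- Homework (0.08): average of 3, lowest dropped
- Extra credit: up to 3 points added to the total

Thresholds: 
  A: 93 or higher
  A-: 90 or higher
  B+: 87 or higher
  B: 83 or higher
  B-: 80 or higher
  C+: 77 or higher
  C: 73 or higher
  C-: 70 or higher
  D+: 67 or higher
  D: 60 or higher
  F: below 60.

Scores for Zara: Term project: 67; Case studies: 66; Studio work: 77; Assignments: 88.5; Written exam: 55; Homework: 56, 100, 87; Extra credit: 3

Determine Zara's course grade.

C-

Homework: drop 56 → average of remaining 2 = 187/2 = 93.5
Weighted total:
  Term project 67 × 0.14 = 9.38
  Case studies 66 × 0.1 = 6.6
  Studio work 77 × 0.09 = 6.93
  Assignments 88.5 × 0.19 = 16.815
  Written exam 55 × 0.4 = 22
  Homework 93.5 × 0.08 = 7.48
Sum = 69.205
Extra credit: 69.205 + 3 = 72.205
72.205 is ≥ 70 and < 73 → C-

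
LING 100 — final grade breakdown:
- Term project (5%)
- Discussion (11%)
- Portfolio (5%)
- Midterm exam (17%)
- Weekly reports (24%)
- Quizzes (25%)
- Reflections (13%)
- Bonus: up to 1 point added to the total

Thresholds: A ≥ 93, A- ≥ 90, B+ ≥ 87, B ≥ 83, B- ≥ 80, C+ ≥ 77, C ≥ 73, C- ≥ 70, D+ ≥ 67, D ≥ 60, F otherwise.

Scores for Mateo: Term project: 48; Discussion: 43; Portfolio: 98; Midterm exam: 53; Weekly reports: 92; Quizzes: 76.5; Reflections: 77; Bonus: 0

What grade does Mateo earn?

Weighted total:
  Term project 48 × 0.05 = 2.4
  Discussion 43 × 0.11 = 4.73
  Portfolio 98 × 0.05 = 4.9
  Midterm exam 53 × 0.17 = 9.01
  Weekly reports 92 × 0.24 = 22.08
  Quizzes 76.5 × 0.25 = 19.125
  Reflections 77 × 0.13 = 10.01
Sum = 72.255
Bonus: 72.255 + 0 = 72.255
72.255 is ≥ 70 and < 73 → C-

C-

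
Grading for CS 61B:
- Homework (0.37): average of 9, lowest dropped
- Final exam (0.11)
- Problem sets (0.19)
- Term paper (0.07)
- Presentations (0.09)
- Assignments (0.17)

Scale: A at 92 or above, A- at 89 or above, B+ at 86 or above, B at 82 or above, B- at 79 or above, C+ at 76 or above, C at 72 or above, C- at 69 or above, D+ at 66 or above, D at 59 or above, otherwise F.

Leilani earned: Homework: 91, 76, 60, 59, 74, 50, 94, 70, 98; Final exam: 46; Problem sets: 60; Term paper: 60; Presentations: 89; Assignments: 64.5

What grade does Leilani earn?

Homework: drop 50 → average of remaining 8 = 622/8 = 77.75
Weighted total:
  Homework 77.75 × 0.37 = 28.7675
  Final exam 46 × 0.11 = 5.06
  Problem sets 60 × 0.19 = 11.4
  Term paper 60 × 0.07 = 4.2
  Presentations 89 × 0.09 = 8.01
  Assignments 64.5 × 0.17 = 10.965
Sum = 68.4025
68.4025 is ≥ 66 and < 69 → D+

D+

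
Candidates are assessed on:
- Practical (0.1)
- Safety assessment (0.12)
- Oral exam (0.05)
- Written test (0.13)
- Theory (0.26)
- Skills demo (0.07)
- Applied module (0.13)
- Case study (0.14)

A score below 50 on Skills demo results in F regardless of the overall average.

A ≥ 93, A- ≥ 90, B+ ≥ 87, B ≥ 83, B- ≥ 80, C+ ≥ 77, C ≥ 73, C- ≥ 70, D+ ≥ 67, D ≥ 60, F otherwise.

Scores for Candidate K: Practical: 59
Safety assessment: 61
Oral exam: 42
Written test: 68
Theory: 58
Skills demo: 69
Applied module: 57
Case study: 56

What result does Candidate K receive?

Skills demo score 69 ≥ 50: minimum met.
Weighted total:
  Practical 59 × 0.1 = 5.9
  Safety assessment 61 × 0.12 = 7.32
  Oral exam 42 × 0.05 = 2.1
  Written test 68 × 0.13 = 8.84
  Theory 58 × 0.26 = 15.08
  Skills demo 69 × 0.07 = 4.83
  Applied module 57 × 0.13 = 7.41
  Case study 56 × 0.14 = 7.84
Sum = 59.32
59.32 < 60 → F

F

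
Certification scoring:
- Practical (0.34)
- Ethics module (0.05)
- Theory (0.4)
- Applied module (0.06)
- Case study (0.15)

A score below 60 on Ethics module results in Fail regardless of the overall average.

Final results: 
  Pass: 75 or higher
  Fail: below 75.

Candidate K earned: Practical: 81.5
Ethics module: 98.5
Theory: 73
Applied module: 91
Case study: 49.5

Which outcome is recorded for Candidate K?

Ethics module score 98.5 ≥ 60: minimum met.
Weighted total:
  Practical 81.5 × 0.34 = 27.71
  Ethics module 98.5 × 0.05 = 4.925
  Theory 73 × 0.4 = 29.2
  Applied module 91 × 0.06 = 5.46
  Case study 49.5 × 0.15 = 7.425
Sum = 74.72
74.72 < 75 → Fail

Fail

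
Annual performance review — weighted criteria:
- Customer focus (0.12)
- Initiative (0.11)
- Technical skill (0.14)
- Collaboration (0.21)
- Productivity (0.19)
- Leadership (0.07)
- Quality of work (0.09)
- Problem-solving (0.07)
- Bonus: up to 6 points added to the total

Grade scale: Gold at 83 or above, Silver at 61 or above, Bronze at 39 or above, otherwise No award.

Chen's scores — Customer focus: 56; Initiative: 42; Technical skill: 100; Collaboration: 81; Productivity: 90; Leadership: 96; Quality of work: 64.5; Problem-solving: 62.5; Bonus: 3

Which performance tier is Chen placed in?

Weighted total:
  Customer focus 56 × 0.12 = 6.72
  Initiative 42 × 0.11 = 4.62
  Technical skill 100 × 0.14 = 14
  Collaboration 81 × 0.21 = 17.01
  Productivity 90 × 0.19 = 17.1
  Leadership 96 × 0.07 = 6.72
  Quality of work 64.5 × 0.09 = 5.805
  Problem-solving 62.5 × 0.07 = 4.375
Sum = 76.35
Bonus: 76.35 + 3 = 79.35
79.35 is ≥ 61 and < 83 → Silver

Silver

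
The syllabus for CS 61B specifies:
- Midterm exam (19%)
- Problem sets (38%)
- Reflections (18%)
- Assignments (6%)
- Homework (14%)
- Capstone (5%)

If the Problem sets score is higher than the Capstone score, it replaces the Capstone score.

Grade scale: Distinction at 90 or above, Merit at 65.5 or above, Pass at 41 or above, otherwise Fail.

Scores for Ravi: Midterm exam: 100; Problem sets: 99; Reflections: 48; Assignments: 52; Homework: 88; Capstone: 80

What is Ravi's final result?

Merit

Problem sets (99) > Capstone (80), so Capstone counts as 99.
Weighted total:
  Midterm exam 100 × 0.19 = 19
  Problem sets 99 × 0.38 = 37.62
  Reflections 48 × 0.18 = 8.64
  Assignments 52 × 0.06 = 3.12
  Homework 88 × 0.14 = 12.32
  Capstone 99 × 0.05 = 4.95
Sum = 85.65
85.65 is ≥ 65.5 and < 90 → Merit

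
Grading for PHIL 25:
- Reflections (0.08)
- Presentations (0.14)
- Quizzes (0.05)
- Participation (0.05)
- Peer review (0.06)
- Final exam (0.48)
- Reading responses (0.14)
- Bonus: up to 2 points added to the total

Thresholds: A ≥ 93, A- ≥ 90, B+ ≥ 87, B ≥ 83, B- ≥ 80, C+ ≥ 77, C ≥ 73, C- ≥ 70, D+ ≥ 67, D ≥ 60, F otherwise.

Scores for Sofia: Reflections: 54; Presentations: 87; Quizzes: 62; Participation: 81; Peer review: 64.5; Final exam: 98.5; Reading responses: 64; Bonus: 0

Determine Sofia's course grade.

Weighted total:
  Reflections 54 × 0.08 = 4.32
  Presentations 87 × 0.14 = 12.18
  Quizzes 62 × 0.05 = 3.1
  Participation 81 × 0.05 = 4.05
  Peer review 64.5 × 0.06 = 3.87
  Final exam 98.5 × 0.48 = 47.28
  Reading responses 64 × 0.14 = 8.96
Sum = 83.76
Bonus: 83.76 + 0 = 83.76
83.76 is ≥ 83 and < 87 → B

B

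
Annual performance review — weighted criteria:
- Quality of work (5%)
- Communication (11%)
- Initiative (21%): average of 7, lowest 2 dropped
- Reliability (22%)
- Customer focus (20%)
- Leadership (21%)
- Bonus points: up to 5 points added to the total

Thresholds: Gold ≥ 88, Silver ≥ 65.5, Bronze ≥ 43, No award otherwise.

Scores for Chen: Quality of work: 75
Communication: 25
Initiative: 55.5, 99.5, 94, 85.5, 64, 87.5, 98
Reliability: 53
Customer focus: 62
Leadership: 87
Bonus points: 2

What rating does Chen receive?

Silver

Initiative: drop 55.5, 64 → average of remaining 5 = 464.5/5 = 92.9
Weighted total:
  Quality of work 75 × 0.05 = 3.75
  Communication 25 × 0.11 = 2.75
  Initiative 92.9 × 0.21 = 19.509
  Reliability 53 × 0.22 = 11.66
  Customer focus 62 × 0.2 = 12.4
  Leadership 87 × 0.21 = 18.27
Sum = 68.339
Bonus points: 68.339 + 2 = 70.339
70.339 is ≥ 65.5 and < 88 → Silver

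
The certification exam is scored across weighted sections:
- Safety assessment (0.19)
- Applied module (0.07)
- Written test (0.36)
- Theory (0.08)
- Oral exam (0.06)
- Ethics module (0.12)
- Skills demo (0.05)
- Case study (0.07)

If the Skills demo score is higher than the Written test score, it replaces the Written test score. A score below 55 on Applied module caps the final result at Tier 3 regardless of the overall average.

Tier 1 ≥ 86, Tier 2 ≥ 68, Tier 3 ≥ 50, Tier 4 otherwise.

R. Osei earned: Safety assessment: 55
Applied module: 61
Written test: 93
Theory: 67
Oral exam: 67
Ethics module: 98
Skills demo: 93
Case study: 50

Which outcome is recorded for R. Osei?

Skills demo (93) ≤ Written test (93), so Written test stays at 93.
Applied module score 61 ≥ 55: minimum met.
Weighted total:
  Safety assessment 55 × 0.19 = 10.45
  Applied module 61 × 0.07 = 4.27
  Written test 93 × 0.36 = 33.48
  Theory 67 × 0.08 = 5.36
  Oral exam 67 × 0.06 = 4.02
  Ethics module 98 × 0.12 = 11.76
  Skills demo 93 × 0.05 = 4.65
  Case study 50 × 0.07 = 3.5
Sum = 77.49
77.49 is ≥ 68 and < 86 → Tier 2

Tier 2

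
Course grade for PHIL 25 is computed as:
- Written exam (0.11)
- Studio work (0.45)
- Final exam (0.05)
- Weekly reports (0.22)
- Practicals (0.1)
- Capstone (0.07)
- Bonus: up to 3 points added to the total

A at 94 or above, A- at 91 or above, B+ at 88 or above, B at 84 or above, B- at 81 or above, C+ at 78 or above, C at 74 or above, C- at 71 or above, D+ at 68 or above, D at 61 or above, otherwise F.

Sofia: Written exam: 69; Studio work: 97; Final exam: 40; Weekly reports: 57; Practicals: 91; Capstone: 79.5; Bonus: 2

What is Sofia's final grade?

Weighted total:
  Written exam 69 × 0.11 = 7.59
  Studio work 97 × 0.45 = 43.65
  Final exam 40 × 0.05 = 2
  Weekly reports 57 × 0.22 = 12.54
  Practicals 91 × 0.1 = 9.1
  Capstone 79.5 × 0.07 = 5.565
Sum = 80.445
Bonus: 80.445 + 2 = 82.445
82.445 is ≥ 81 and < 84 → B-

B-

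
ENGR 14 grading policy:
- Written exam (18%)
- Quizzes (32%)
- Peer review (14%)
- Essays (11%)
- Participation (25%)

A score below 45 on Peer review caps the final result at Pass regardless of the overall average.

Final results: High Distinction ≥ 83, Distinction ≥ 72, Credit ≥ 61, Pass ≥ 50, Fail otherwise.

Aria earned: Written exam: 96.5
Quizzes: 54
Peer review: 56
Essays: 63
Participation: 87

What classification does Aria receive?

Credit

Peer review score 56 ≥ 45: minimum met.
Weighted total:
  Written exam 96.5 × 0.18 = 17.37
  Quizzes 54 × 0.32 = 17.28
  Peer review 56 × 0.14 = 7.84
  Essays 63 × 0.11 = 6.93
  Participation 87 × 0.25 = 21.75
Sum = 71.17
71.17 is ≥ 61 and < 72 → Credit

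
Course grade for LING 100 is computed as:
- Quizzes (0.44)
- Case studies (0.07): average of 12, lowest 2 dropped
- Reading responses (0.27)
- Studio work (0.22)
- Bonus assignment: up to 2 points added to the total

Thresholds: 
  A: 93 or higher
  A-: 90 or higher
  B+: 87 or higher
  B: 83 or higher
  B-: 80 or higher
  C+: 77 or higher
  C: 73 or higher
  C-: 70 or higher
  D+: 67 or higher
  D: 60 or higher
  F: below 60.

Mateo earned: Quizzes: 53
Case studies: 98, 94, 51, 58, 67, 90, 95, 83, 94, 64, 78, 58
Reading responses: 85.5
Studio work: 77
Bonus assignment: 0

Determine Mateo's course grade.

D+

Case studies: drop 51, 58 → average of remaining 10 = 821/10 = 82.1
Weighted total:
  Quizzes 53 × 0.44 = 23.32
  Case studies 82.1 × 0.07 = 5.747
  Reading responses 85.5 × 0.27 = 23.085
  Studio work 77 × 0.22 = 16.94
Sum = 69.092
Bonus assignment: 69.092 + 0 = 69.092
69.092 is ≥ 67 and < 70 → D+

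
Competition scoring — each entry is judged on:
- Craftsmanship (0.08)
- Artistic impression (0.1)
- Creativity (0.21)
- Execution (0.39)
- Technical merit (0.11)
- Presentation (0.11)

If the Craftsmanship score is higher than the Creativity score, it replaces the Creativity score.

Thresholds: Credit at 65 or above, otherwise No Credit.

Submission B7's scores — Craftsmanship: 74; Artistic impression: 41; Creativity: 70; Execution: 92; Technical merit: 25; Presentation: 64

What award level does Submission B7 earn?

Credit

Craftsmanship (74) > Creativity (70), so Creativity counts as 74.
Weighted total:
  Craftsmanship 74 × 0.08 = 5.92
  Artistic impression 41 × 0.1 = 4.1
  Creativity 74 × 0.21 = 15.54
  Execution 92 × 0.39 = 35.88
  Technical merit 25 × 0.11 = 2.75
  Presentation 64 × 0.11 = 7.04
Sum = 71.23
71.23 ≥ 65 → Credit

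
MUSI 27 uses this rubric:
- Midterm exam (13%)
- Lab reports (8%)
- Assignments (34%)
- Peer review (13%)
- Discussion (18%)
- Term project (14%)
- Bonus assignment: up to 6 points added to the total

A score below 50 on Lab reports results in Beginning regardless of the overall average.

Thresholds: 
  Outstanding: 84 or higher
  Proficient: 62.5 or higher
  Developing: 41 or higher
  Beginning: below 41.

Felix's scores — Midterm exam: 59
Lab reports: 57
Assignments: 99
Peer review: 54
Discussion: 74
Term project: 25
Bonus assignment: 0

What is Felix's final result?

Proficient

Lab reports score 57 ≥ 50: minimum met.
Weighted total:
  Midterm exam 59 × 0.13 = 7.67
  Lab reports 57 × 0.08 = 4.56
  Assignments 99 × 0.34 = 33.66
  Peer review 54 × 0.13 = 7.02
  Discussion 74 × 0.18 = 13.32
  Term project 25 × 0.14 = 3.5
Sum = 69.73
Bonus assignment: 69.73 + 0 = 69.73
69.73 is ≥ 62.5 and < 84 → Proficient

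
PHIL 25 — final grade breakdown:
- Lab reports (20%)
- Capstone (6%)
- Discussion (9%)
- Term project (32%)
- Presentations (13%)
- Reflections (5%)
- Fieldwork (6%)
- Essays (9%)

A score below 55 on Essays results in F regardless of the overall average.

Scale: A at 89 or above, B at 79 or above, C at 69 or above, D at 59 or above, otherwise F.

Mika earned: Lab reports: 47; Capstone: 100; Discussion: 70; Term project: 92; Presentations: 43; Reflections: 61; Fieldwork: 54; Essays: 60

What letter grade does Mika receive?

D

Essays score 60 ≥ 55: minimum met.
Weighted total:
  Lab reports 47 × 0.2 = 9.4
  Capstone 100 × 0.06 = 6
  Discussion 70 × 0.09 = 6.3
  Term project 92 × 0.32 = 29.44
  Presentations 43 × 0.13 = 5.59
  Reflections 61 × 0.05 = 3.05
  Fieldwork 54 × 0.06 = 3.24
  Essays 60 × 0.09 = 5.4
Sum = 68.42
68.42 is ≥ 59 and < 69 → D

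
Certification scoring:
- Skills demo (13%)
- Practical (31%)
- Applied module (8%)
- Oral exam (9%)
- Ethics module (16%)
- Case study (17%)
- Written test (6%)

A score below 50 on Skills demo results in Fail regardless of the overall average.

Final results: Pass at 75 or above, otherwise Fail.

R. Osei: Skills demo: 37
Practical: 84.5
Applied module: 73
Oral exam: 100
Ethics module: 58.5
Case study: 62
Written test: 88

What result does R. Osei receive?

Fail

Skills demo score 37 < 50: minimum not met.
Weighted total:
  Skills demo 37 × 0.13 = 4.81
  Practical 84.5 × 0.31 = 26.195
  Applied module 73 × 0.08 = 5.84
  Oral exam 100 × 0.09 = 9
  Ethics module 58.5 × 0.16 = 9.36
  Case study 62 × 0.17 = 10.54
  Written test 88 × 0.06 = 5.28
Sum = 71.025
Because the Skills demo minimum was not met, the result is Fail.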